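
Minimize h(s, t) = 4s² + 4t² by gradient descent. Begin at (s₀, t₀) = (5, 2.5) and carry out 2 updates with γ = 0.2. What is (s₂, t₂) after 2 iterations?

(1.8, 0.9)

∇h = (8s, 8t)
Step 1: at (5, 2.5), ∇h = (40, 20) → (5, 2.5) − 0.2·(40, 20) = (-3, -1.5)
Step 2: at (-3, -1.5), ∇h = (-24, -12) → (-3, -1.5) − 0.2·(-24, -12) = (1.8, 0.9)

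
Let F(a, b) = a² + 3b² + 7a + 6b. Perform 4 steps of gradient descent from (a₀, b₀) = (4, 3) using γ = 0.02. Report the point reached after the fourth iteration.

(2.8700992, 1.39878144)

∇F = (2a + 7, 6b + 6)
(a₁, b₁) = (4, 3) − 0.02·(15, 24) = (3.7, 2.52)
(a₂, b₂) = (3.7, 2.52) − 0.02·(14.4, 21.12) = (3.412, 2.0976)
(a₃, b₃) = (3.412, 2.0976) − 0.02·(13.824, 18.5856) = (3.13552, 1.725888)
(a₄, b₄) = (3.13552, 1.725888) − 0.02·(13.27104, 16.355328) = (2.8700992, 1.39878144)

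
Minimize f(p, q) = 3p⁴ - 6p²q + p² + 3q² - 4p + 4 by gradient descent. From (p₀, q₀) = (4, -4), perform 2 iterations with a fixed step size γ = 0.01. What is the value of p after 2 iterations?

17.93657728

∇f = (12p³ - 12pq + 2p - 4, -6p² + 6q)
Step 1: at (4, -4), ∇f = (964, -120) → (4, -4) − 0.01·(964, -120) = (-5.64, -2.8)
Step 2: at (-5.64, -2.8), ∇f = (-2357.657728, -207.6576) → (-5.64, -2.8) − 0.01·(-2357.657728, -207.6576) = (17.93657728, -0.723424)
p = 17.93657728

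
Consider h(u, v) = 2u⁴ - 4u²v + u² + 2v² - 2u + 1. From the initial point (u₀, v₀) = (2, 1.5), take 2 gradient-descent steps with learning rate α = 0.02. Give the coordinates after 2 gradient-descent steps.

∇h = (8u³ - 8uv + 2u - 2, -4u² + 4v)
Step 1: at (2, 1.5), ∇h = (42, -10) → (2, 1.5) − 0.02·(42, -10) = (1.16, 1.7)
Step 2: at (1.16, 1.7), ∇h = (-2.968832, 1.4176) → (1.16, 1.7) − 0.02·(-2.968832, 1.4176) = (1.21937664, 1.671648)

(1.21937664, 1.671648)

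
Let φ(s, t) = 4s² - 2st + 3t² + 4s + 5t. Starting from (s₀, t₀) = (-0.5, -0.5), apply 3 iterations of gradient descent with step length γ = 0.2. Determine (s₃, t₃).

∇φ = (8s - 2t + 4, -2s + 6t + 5)
Step 1: at (-0.5, -0.5), ∇φ = (1, 3) → (-0.5, -0.5) − 0.2·(1, 3) = (-0.7, -1.1)
Step 2: at (-0.7, -1.1), ∇φ = (0.6, -0.2) → (-0.7, -1.1) − 0.2·(0.6, -0.2) = (-0.82, -1.06)
Step 3: at (-0.82, -1.06), ∇φ = (-0.44, 0.28) → (-0.82, -1.06) − 0.2·(-0.44, 0.28) = (-0.732, -1.116)

(-0.732, -1.116)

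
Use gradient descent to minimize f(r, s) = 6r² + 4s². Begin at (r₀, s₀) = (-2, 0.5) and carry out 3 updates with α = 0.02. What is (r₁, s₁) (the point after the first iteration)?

∇f = (12r, 8s)
(r₁, s₁) = (-2, 0.5) − 0.02·(-24, 4) = (-1.52, 0.42)

(-1.52, 0.42)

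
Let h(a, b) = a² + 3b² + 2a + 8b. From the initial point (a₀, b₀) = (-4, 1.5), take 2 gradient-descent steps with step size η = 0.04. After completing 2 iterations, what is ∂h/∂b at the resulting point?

9.8192

∇h = (2a + 2, 6b + 8)
(a₁, b₁) = (-4, 1.5) − 0.04·(-6, 17) = (-3.76, 0.82)
(a₂, b₂) = (-3.76, 0.82) − 0.04·(-5.52, 12.92) = (-3.5392, 0.3032)
∂h/∂b at (-3.5392, 0.3032) = 9.8192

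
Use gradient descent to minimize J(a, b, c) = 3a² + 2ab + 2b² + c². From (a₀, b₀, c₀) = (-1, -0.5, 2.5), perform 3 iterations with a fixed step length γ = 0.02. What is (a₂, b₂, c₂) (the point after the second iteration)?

(-0.74, -0.352, 2.304)

∇J = (6a + 2b, 2a + 4b, 2c)
(a₁, b₁, c₁) = (-1, -0.5, 2.5) − 0.02·(-7, -4, 5) = (-0.86, -0.42, 2.4)
(a₂, b₂, c₂) = (-0.86, -0.42, 2.4) − 0.02·(-6, -3.4, 4.8) = (-0.74, -0.352, 2.304)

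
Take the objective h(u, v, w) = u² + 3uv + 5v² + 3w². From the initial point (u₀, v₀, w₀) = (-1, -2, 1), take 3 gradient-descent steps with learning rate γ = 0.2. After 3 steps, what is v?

∇h = (2u + 3v, 3u + 10v, 6w)
Step 1: at (-1, -2, 1), ∇h = (-8, -23, 6) → (-1, -2, 1) − 0.2·(-8, -23, 6) = (0.6, 2.6, -0.2)
Step 2: at (0.6, 2.6, -0.2), ∇h = (9, 27.8, -1.2) → (0.6, 2.6, -0.2) − 0.2·(9, 27.8, -1.2) = (-1.2, -2.96, 0.04)
Step 3: at (-1.2, -2.96, 0.04), ∇h = (-11.28, -33.2, 0.24) → (-1.2, -2.96, 0.04) − 0.2·(-11.28, -33.2, 0.24) = (1.056, 3.68, -0.008)
v = 3.68

3.68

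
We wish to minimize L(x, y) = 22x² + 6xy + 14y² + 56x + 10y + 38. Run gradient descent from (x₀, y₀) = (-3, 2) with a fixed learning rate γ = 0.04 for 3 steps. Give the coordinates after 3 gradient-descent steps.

(-0.704192, 0.098432)

∇L = (44x + 6y + 56, 6x + 28y + 10)
Step 1: at (-3, 2), ∇L = (-64, 48) → (-3, 2) − 0.04·(-64, 48) = (-0.44, 0.08)
Step 2: at (-0.44, 0.08), ∇L = (37.12, 9.6) → (-0.44, 0.08) − 0.04·(37.12, 9.6) = (-1.9248, -0.304)
Step 3: at (-1.9248, -0.304), ∇L = (-30.5152, -10.0608) → (-1.9248, -0.304) − 0.04·(-30.5152, -10.0608) = (-0.704192, 0.098432)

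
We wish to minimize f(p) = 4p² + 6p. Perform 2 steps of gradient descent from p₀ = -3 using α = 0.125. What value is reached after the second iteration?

f′(p) = 8p + 6
p₁ = -3 − 0.125·(-18) = -0.75
p₂ = -0.75 − 0.125·0 = -0.75

-0.75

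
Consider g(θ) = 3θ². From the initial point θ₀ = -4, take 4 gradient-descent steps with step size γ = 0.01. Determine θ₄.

-3.12299584

g′(θ) = 6θ
Step 1: g′(-4) = -24; θ₁ = -4 − 0.01·(-24) = -3.76
Step 2: g′(-3.76) = -22.56; θ₂ = -3.76 − 0.01·(-22.56) = -3.5344
Step 3: g′(-3.5344) = -21.2064; θ₃ = -3.5344 − 0.01·(-21.2064) = -3.322336
Step 4: g′(-3.322336) = -19.934016; θ₄ = -3.322336 − 0.01·(-19.934016) = -3.12299584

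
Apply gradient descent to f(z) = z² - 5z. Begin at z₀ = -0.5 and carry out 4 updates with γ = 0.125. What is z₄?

1.55078125

f′(z) = 2z - 5
z₁ = -0.5 − 0.125·(-6) = 0.25
z₂ = 0.25 − 0.125·(-4.5) = 0.8125
z₃ = 0.8125 − 0.125·(-3.375) = 1.234375
z₄ = 1.234375 − 0.125·(-2.53125) = 1.55078125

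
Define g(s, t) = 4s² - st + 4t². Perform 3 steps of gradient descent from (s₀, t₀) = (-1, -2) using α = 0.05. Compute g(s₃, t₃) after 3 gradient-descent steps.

∇g = (8s - t, -s + 8t)
(s₁, t₁) = (-1, -2) − 0.05·(-6, -15) = (-0.7, -1.25)
(s₂, t₂) = (-0.7, -1.25) − 0.05·(-4.35, -9.3) = (-0.4825, -0.785)
(s₃, t₃) = (-0.4825, -0.785) − 0.05·(-3.075, -5.7975) = (-0.32875, -0.495125)
g(-0.32875, -0.495125) = 1.25012896875

1.25012896875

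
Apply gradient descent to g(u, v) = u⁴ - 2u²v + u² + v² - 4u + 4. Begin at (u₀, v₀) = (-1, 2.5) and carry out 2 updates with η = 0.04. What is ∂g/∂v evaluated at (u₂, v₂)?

2.61526272

∇g = (4u³ - 4uv + 2u - 4, -2u² + 2v)
Step 1: at (-1, 2.5), ∇g = (0, 3) → (-1, 2.5) − 0.04·(0, 3) = (-1, 2.38)
Step 2: at (-1, 2.38), ∇g = (-0.48, 2.76) → (-1, 2.38) − 0.04·(-0.48, 2.76) = (-0.9808, 2.2696)
∂g/∂v at (-0.9808, 2.2696) = 2.61526272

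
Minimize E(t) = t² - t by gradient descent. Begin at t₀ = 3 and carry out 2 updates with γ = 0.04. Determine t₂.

2.616

E′(t) = 2t - 1
t₁ = 3 − 0.04·5 = 2.8
t₂ = 2.8 − 0.04·4.6 = 2.616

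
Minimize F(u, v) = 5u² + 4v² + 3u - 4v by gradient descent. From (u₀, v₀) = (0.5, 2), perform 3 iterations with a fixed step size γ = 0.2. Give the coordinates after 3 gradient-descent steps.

(-1.1, 0.176)

∇F = (10u + 3, 8v - 4)
Step 1: at (0.5, 2), ∇F = (8, 12) → (0.5, 2) − 0.2·(8, 12) = (-1.1, -0.4)
Step 2: at (-1.1, -0.4), ∇F = (-8, -7.2) → (-1.1, -0.4) − 0.2·(-8, -7.2) = (0.5, 1.04)
Step 3: at (0.5, 1.04), ∇F = (8, 4.32) → (0.5, 1.04) − 0.2·(8, 4.32) = (-1.1, 0.176)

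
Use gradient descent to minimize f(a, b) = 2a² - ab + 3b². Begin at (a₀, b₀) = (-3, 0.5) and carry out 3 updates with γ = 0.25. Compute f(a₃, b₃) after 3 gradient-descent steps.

∇f = (4a - b, -a + 6b)
(a₁, b₁) = (-3, 0.5) − 0.25·(-12.5, 6) = (0.125, -1)
(a₂, b₂) = (0.125, -1) − 0.25·(1.5, -6.125) = (-0.25, 0.53125)
(a₃, b₃) = (-0.25, 0.53125) − 0.25·(-1.53125, 3.4375) = (0.1328125, -0.328125)
f(0.1328125, -0.328125) = 0.40185546875

0.40185546875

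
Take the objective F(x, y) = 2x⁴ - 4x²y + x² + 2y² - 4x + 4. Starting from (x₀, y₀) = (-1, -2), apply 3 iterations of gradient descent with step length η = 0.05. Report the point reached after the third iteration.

∇F = (8x³ - 8xy + 2x - 4, -4x² + 4y)
Step 1: at (-1, -2), ∇F = (-30, -12) → (-1, -2) − 0.05·(-30, -12) = (0.5, -1.4)
Step 2: at (0.5, -1.4), ∇F = (3.6, -6.6) → (0.5, -1.4) − 0.05·(3.6, -6.6) = (0.32, -1.07)
Step 3: at (0.32, -1.07), ∇F = (-0.358656, -4.6896) → (0.32, -1.07) − 0.05·(-0.358656, -4.6896) = (0.3379328, -0.83552)

(0.3379328, -0.83552)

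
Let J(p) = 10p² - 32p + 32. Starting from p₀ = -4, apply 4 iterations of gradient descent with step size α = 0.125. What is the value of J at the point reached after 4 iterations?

J′(p) = 20p - 32
p₁ = -4 − 0.125·(-112) = 10
p₂ = 10 − 0.125·168 = -11
p₃ = -11 − 0.125·(-252) = 20.5
p₄ = 20.5 − 0.125·378 = -26.75
J(-26.75) = 8043.625

8043.625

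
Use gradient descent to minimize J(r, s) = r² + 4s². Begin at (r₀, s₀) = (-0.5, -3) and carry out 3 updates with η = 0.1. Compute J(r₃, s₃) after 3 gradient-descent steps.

0.06784

∇J = (2r, 8s)
(r₁, s₁) = (-0.5, -3) − 0.1·(-1, -24) = (-0.4, -0.6)
(r₂, s₂) = (-0.4, -0.6) − 0.1·(-0.8, -4.8) = (-0.32, -0.12)
(r₃, s₃) = (-0.32, -0.12) − 0.1·(-0.64, -0.96) = (-0.256, -0.024)
J(-0.256, -0.024) = 0.06784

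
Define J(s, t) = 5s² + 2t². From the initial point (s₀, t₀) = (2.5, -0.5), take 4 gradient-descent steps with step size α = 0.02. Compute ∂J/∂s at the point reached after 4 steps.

10.24

∇J = (10s, 4t)
Step 1: at (2.5, -0.5), ∇J = (25, -2) → (2.5, -0.5) − 0.02·(25, -2) = (2, -0.46)
Step 2: at (2, -0.46), ∇J = (20, -1.84) → (2, -0.46) − 0.02·(20, -1.84) = (1.6, -0.4232)
Step 3: at (1.6, -0.4232), ∇J = (16, -1.6928) → (1.6, -0.4232) − 0.02·(16, -1.6928) = (1.28, -0.389344)
Step 4: at (1.28, -0.389344), ∇J = (12.8, -1.557376) → (1.28, -0.389344) − 0.02·(12.8, -1.557376) = (1.024, -0.35819648)
∂J/∂s at (1.024, -0.35819648) = 10.24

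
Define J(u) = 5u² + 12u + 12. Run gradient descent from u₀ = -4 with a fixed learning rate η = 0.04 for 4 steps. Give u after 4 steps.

-1.56288

J′(u) = 10u + 12
u₁ = -4 − 0.04·(-28) = -2.88
u₂ = -2.88 − 0.04·(-16.8) = -2.208
u₃ = -2.208 − 0.04·(-10.08) = -1.8048
u₄ = -1.8048 − 0.04·(-6.048) = -1.56288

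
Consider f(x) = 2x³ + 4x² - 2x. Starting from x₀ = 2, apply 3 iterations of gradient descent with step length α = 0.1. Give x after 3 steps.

f′(x) = 6x² + 8x - 2
x₁ = 2 − 0.1·38 = -1.8
x₂ = -1.8 − 0.1·3.04 = -2.104
x₃ = -2.104 − 0.1·7.728896 = -2.8768896

-2.8768896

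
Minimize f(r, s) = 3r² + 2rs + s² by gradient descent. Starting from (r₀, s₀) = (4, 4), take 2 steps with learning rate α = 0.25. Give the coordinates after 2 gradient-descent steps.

(2, 2)

∇f = (6r + 2s, 2r + 2s)
Step 1: at (4, 4), ∇f = (32, 16) → (4, 4) − 0.25·(32, 16) = (-4, 0)
Step 2: at (-4, 0), ∇f = (-24, -8) → (-4, 0) − 0.25·(-24, -8) = (2, 2)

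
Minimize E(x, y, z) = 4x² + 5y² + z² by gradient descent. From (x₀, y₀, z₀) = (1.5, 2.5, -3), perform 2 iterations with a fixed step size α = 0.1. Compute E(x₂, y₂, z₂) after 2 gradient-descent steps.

∇E = (8x, 10y, 2z)
(x₁, y₁, z₁) = (1.5, 2.5, -3) − 0.1·(12, 25, -6) = (0.3, 0, -2.4)
(x₂, y₂, z₂) = (0.3, 0, -2.4) − 0.1·(2.4, 0, -4.8) = (0.06, 0, -1.92)
E(0.06, 0, -1.92) = 3.7008

3.7008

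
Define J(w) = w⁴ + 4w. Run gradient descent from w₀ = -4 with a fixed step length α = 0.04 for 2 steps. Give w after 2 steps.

-30.04091392

J′(w) = 4w³ + 4
Step 1: J′(-4) = -252; w₁ = -4 − 0.04·(-252) = 6.08
Step 2: J′(6.08) = 903.022848; w₂ = 6.08 − 0.04·903.022848 = -30.04091392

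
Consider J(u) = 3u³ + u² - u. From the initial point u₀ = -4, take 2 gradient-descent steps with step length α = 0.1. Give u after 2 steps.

-289.525

J′(u) = 9u² + 2u - 1
u₁ = -4 − 0.1·135 = -17.5
u₂ = -17.5 − 0.1·2720.25 = -289.525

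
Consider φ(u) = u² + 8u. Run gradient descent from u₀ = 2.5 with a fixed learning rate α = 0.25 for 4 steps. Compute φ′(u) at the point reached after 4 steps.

φ′(u) = 2u + 8
Step 1: φ′(2.5) = 13; u₁ = 2.5 − 0.25·13 = -0.75
Step 2: φ′(-0.75) = 6.5; u₂ = -0.75 − 0.25·6.5 = -2.375
Step 3: φ′(-2.375) = 3.25; u₃ = -2.375 − 0.25·3.25 = -3.1875
Step 4: φ′(-3.1875) = 1.625; u₄ = -3.1875 − 0.25·1.625 = -3.59375
φ′(u) at (-3.59375) = 0.8125

0.8125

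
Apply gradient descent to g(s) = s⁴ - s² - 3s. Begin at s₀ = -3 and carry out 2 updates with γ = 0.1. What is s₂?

-159.45

g′(s) = 4s³ - 2s - 3
Step 1: g′(-3) = -105; s₁ = -3 − 0.1·(-105) = 7.5
Step 2: g′(7.5) = 1669.5; s₂ = 7.5 − 0.1·1669.5 = -159.45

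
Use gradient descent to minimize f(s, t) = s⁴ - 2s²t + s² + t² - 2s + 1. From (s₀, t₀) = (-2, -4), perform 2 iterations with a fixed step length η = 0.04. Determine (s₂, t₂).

∇f = (4s³ - 4st + 2s - 2, -2s² + 2t)
(s₁, t₁) = (-2, -4) − 0.04·(-70, -16) = (0.8, -3.36)
(s₂, t₂) = (0.8, -3.36) − 0.04·(12.4, -8) = (0.304, -3.04)

(0.304, -3.04)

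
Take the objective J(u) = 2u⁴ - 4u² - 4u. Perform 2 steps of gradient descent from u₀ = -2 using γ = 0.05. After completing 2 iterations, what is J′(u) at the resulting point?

-4.691528138752

J′(u) = 8u³ - 8u - 4
Step 1: J′(-2) = -52; u₁ = -2 − 0.05·(-52) = 0.6
Step 2: J′(0.6) = -7.072; u₂ = 0.6 − 0.05·(-7.072) = 0.9536
J′(u) at (0.9536) = -4.691528138752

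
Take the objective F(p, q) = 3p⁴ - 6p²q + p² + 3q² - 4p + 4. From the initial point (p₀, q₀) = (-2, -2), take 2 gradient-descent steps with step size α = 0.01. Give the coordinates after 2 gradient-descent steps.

(-0.32266496, -1.527776)

∇F = (12p³ - 12pq + 2p - 4, -6p² + 6q)
(p₁, q₁) = (-2, -2) − 0.01·(-152, -36) = (-0.48, -1.64)
(p₂, q₂) = (-0.48, -1.64) − 0.01·(-15.733504, -11.2224) = (-0.32266496, -1.527776)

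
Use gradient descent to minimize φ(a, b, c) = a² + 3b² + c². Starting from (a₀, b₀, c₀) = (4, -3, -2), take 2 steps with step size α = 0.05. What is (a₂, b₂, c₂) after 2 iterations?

(3.24, -1.47, -1.62)

∇φ = (2a, 6b, 2c)
Step 1: at (4, -3, -2), ∇φ = (8, -18, -4) → (4, -3, -2) − 0.05·(8, -18, -4) = (3.6, -2.1, -1.8)
Step 2: at (3.6, -2.1, -1.8), ∇φ = (7.2, -12.6, -3.6) → (3.6, -2.1, -1.8) − 0.05·(7.2, -12.6, -3.6) = (3.24, -1.47, -1.62)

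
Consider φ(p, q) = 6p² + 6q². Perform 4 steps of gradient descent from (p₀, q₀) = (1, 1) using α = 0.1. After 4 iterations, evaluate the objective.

∇φ = (12p, 12q)
(p₁, q₁) = (1, 1) − 0.1·(12, 12) = (-0.2, -0.2)
(p₂, q₂) = (-0.2, -0.2) − 0.1·(-2.4, -2.4) = (0.04, 0.04)
(p₃, q₃) = (0.04, 0.04) − 0.1·(0.48, 0.48) = (-0.008, -0.008)
(p₄, q₄) = (-0.008, -0.008) − 0.1·(-0.096, -0.096) = (0.0016, 0.0016)
φ(0.0016, 0.0016) = 0.00003072

0.00003072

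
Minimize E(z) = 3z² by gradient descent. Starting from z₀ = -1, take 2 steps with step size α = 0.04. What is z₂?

E′(z) = 6z
z₁ = -1 − 0.04·(-6) = -0.76
z₂ = -0.76 − 0.04·(-4.56) = -0.5776

-0.5776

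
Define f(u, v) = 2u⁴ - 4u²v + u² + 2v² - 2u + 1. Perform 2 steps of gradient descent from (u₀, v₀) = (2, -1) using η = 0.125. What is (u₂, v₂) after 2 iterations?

(543.203125, 34.78125)

∇f = (8u³ - 8uv + 2u - 2, -4u² + 4v)
(u₁, v₁) = (2, -1) − 0.125·(82, -20) = (-8.25, 1.5)
(u₂, v₂) = (-8.25, 1.5) − 0.125·(-4411.625, -266.25) = (543.203125, 34.78125)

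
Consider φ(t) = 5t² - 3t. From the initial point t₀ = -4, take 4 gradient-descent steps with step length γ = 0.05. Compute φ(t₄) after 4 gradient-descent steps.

-0.0888671875

φ′(t) = 10t - 3
t₁ = -4 − 0.05·(-43) = -1.85
t₂ = -1.85 − 0.05·(-21.5) = -0.775
t₃ = -0.775 − 0.05·(-10.75) = -0.2375
t₄ = -0.2375 − 0.05·(-5.375) = 0.03125
φ(0.03125) = -0.0888671875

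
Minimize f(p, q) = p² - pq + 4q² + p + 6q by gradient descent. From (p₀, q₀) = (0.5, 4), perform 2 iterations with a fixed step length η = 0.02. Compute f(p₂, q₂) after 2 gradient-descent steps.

42.6034314

∇f = (2p - q + 1, -p + 8q + 6)
(p₁, q₁) = (0.5, 4) − 0.02·(-2, 37.5) = (0.54, 3.25)
(p₂, q₂) = (0.54, 3.25) − 0.02·(-1.17, 31.46) = (0.5634, 2.6208)
f(0.5634, 2.6208) = 42.6034314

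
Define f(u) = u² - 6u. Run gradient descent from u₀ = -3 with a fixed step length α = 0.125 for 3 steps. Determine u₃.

0.46875

f′(u) = 2u - 6
u₁ = -3 − 0.125·(-12) = -1.5
u₂ = -1.5 − 0.125·(-9) = -0.375
u₃ = -0.375 − 0.125·(-6.75) = 0.46875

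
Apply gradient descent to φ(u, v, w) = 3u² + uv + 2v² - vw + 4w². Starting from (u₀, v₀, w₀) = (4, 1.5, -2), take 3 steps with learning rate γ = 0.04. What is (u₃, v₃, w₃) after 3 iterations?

∇φ = (6u + v, u + 4v - w, -v + 8w)
(u₁, v₁, w₁) = (4, 1.5, -2) − 0.04·(25.5, 12, -17.5) = (2.98, 1.02, -1.3)
(u₂, v₂, w₂) = (2.98, 1.02, -1.3) − 0.04·(18.9, 8.36, -11.42) = (2.224, 0.6856, -0.8432)
(u₃, v₃, w₃) = (2.224, 0.6856, -0.8432) − 0.04·(14.0296, 5.8096, -7.4312) = (1.662816, 0.453216, -0.545952)

(1.662816, 0.453216, -0.545952)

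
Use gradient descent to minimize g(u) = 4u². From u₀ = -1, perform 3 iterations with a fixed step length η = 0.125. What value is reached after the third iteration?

0

g′(u) = 8u
u₁ = -1 − 0.125·(-8) = 0
u₂ = 0 − 0.125·0 = 0
u₃ = 0 − 0.125·0 = 0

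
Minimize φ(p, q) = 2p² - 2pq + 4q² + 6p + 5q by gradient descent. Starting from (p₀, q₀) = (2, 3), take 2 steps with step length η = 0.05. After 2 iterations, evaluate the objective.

15.86685

∇φ = (4p - 2q + 6, -2p + 8q + 5)
(p₁, q₁) = (2, 3) − 0.05·(8, 25) = (1.6, 1.75)
(p₂, q₂) = (1.6, 1.75) − 0.05·(8.9, 15.8) = (1.155, 0.96)
φ(1.155, 0.96) = 15.86685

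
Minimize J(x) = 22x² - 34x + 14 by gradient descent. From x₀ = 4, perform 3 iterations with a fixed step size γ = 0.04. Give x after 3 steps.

J′(x) = 44x - 34
x₁ = 4 − 0.04·142 = -1.68
x₂ = -1.68 − 0.04·(-107.92) = 2.6368
x₃ = 2.6368 − 0.04·82.0192 = -0.643968

-0.643968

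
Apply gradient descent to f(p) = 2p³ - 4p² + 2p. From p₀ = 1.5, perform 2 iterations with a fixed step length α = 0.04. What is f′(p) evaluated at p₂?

f′(p) = 6p² - 8p + 2
Step 1: f′(1.5) = 3.5; p₁ = 1.5 − 0.04·3.5 = 1.36
Step 2: f′(1.36) = 2.2176; p₂ = 1.36 − 0.04·2.2176 = 1.271296
f′(p) at (1.271296) = 1.526793117696

1.526793117696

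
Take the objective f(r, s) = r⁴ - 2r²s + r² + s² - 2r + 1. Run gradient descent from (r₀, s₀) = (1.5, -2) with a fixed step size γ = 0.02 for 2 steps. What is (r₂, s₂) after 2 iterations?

(0.75617816, -1.719164)

∇f = (4r³ - 4rs + 2r - 2, -2r² + 2s)
Step 1: at (1.5, -2), ∇f = (26.5, -8.5) → (1.5, -2) − 0.02·(26.5, -8.5) = (0.97, -1.83)
Step 2: at (0.97, -1.83), ∇f = (10.691092, -5.5418) → (0.97, -1.83) − 0.02·(10.691092, -5.5418) = (0.75617816, -1.719164)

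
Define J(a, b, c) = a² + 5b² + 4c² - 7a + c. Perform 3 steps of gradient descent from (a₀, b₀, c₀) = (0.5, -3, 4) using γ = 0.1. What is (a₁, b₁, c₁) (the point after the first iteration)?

(1.1, 0, 0.7)

∇J = (2a - 7, 10b, 8c + 1)
(a₁, b₁, c₁) = (0.5, -3, 4) − 0.1·(-6, -30, 33) = (1.1, 0, 0.7)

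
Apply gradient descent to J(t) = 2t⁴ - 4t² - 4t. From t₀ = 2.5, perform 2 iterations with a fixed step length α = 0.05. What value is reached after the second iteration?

3.26255

J′(t) = 8t³ - 8t - 4
Step 1: J′(2.5) = 101; t₁ = 2.5 − 0.05·101 = -2.55
Step 2: J′(-2.55) = -116.251; t₂ = -2.55 − 0.05·(-116.251) = 3.26255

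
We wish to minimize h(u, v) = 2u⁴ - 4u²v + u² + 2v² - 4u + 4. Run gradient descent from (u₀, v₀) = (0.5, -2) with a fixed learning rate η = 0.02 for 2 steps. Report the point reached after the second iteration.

(0.32536448, -1.662848)

∇h = (8u³ - 8uv + 2u - 4, -4u² + 4v)
Step 1: at (0.5, -2), ∇h = (6, -9) → (0.5, -2) − 0.02·(6, -9) = (0.38, -1.82)
Step 2: at (0.38, -1.82), ∇h = (2.731776, -7.8576) → (0.38, -1.82) − 0.02·(2.731776, -7.8576) = (0.32536448, -1.662848)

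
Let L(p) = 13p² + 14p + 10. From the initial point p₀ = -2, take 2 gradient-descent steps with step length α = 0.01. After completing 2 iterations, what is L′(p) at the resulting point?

L′(p) = 26p + 14
Step 1: L′(-2) = -38; p₁ = -2 − 0.01·(-38) = -1.62
Step 2: L′(-1.62) = -28.12; p₂ = -1.62 − 0.01·(-28.12) = -1.3388
L′(p) at (-1.3388) = -20.8088

-20.8088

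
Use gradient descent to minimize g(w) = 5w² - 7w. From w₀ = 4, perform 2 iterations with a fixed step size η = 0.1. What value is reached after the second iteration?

g′(w) = 10w - 7
w₁ = 4 − 0.1·33 = 0.7
w₂ = 0.7 − 0.1·0 = 0.7

0.7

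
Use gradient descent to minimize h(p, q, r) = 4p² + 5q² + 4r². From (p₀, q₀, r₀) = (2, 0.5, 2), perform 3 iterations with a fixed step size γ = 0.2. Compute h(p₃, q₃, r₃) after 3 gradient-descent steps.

2.742992

∇h = (8p, 10q, 8r)
Step 1: at (2, 0.5, 2), ∇h = (16, 5, 16) → (2, 0.5, 2) − 0.2·(16, 5, 16) = (-1.2, -0.5, -1.2)
Step 2: at (-1.2, -0.5, -1.2), ∇h = (-9.6, -5, -9.6) → (-1.2, -0.5, -1.2) − 0.2·(-9.6, -5, -9.6) = (0.72, 0.5, 0.72)
Step 3: at (0.72, 0.5, 0.72), ∇h = (5.76, 5, 5.76) → (0.72, 0.5, 0.72) − 0.2·(5.76, 5, 5.76) = (-0.432, -0.5, -0.432)
h(-0.432, -0.5, -0.432) = 2.742992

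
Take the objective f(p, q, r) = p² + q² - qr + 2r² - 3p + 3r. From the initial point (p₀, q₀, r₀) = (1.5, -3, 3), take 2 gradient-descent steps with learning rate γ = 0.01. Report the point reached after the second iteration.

∇f = (2p - 3, 2q - r, -q + 4r + 3)
(p₁, q₁, r₁) = (1.5, -3, 3) − 0.01·(0, -9, 18) = (1.5, -2.91, 2.82)
(p₂, q₂, r₂) = (1.5, -2.91, 2.82) − 0.01·(0, -8.64, 17.19) = (1.5, -2.8236, 2.6481)

(1.5, -2.8236, 2.6481)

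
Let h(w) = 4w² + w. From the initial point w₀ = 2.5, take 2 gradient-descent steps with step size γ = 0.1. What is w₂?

-0.02

h′(w) = 8w + 1
w₁ = 2.5 − 0.1·21 = 0.4
w₂ = 0.4 − 0.1·4.2 = -0.02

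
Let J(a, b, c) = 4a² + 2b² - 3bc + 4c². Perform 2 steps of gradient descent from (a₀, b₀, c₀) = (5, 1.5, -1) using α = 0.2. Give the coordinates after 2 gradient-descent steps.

(1.8, 0.84, -1.08)

∇J = (8a, 4b - 3c, -3b + 8c)
(a₁, b₁, c₁) = (5, 1.5, -1) − 0.2·(40, 9, -12.5) = (-3, -0.3, 1.5)
(a₂, b₂, c₂) = (-3, -0.3, 1.5) − 0.2·(-24, -5.7, 12.9) = (1.8, 0.84, -1.08)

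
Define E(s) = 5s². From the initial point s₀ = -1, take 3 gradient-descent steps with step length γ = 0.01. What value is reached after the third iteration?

E′(s) = 10s
Step 1: E′(-1) = -10; s₁ = -1 − 0.01·(-10) = -0.9
Step 2: E′(-0.9) = -9; s₂ = -0.9 − 0.01·(-9) = -0.81
Step 3: E′(-0.81) = -8.1; s₃ = -0.81 − 0.01·(-8.1) = -0.729

-0.729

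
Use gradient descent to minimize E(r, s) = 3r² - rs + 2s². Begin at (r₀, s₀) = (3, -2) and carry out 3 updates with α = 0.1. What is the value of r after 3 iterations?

∇E = (6r - s, -r + 4s)
Step 1: at (3, -2), ∇E = (20, -11) → (3, -2) − 0.1·(20, -11) = (1, -0.9)
Step 2: at (1, -0.9), ∇E = (6.9, -4.6) → (1, -0.9) − 0.1·(6.9, -4.6) = (0.31, -0.44)
Step 3: at (0.31, -0.44), ∇E = (2.3, -2.07) → (0.31, -0.44) − 0.1·(2.3, -2.07) = (0.08, -0.233)
r = 0.08

0.08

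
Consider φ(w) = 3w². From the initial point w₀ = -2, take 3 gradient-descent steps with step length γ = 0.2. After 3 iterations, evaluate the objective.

φ′(w) = 6w
Step 1: φ′(-2) = -12; w₁ = -2 − 0.2·(-12) = 0.4
Step 2: φ′(0.4) = 2.4; w₂ = 0.4 − 0.2·2.4 = -0.08
Step 3: φ′(-0.08) = -0.48; w₃ = -0.08 − 0.2·(-0.48) = 0.016
φ(0.016) = 0.000768

0.000768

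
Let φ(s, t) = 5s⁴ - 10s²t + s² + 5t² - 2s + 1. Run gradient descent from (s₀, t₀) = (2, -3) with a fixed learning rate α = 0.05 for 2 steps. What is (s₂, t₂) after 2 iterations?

(1754.721, 73.455)

∇φ = (20s³ - 20st + 2s - 2, -10s² + 10t)
(s₁, t₁) = (2, -3) − 0.05·(282, -70) = (-12.1, 0.5)
(s₂, t₂) = (-12.1, 0.5) − 0.05·(-35336.42, -1459.1) = (1754.721, 73.455)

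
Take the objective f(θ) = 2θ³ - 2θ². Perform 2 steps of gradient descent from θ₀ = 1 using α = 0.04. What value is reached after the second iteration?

0.864064

f′(θ) = 6θ² - 4θ
θ₁ = 1 − 0.04·2 = 0.92
θ₂ = 0.92 − 0.04·1.3984 = 0.864064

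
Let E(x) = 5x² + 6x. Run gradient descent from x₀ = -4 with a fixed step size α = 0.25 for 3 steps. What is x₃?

10.875

E′(x) = 10x + 6
Step 1: E′(-4) = -34; x₁ = -4 − 0.25·(-34) = 4.5
Step 2: E′(4.5) = 51; x₂ = 4.5 − 0.25·51 = -8.25
Step 3: E′(-8.25) = -76.5; x₃ = -8.25 − 0.25·(-76.5) = 10.875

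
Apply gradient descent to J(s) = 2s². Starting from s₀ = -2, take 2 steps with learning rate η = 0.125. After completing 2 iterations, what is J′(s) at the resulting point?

-2

J′(s) = 4s
s₁ = -2 − 0.125·(-8) = -1
s₂ = -1 − 0.125·(-4) = -0.5
J′(s) at (-0.5) = -2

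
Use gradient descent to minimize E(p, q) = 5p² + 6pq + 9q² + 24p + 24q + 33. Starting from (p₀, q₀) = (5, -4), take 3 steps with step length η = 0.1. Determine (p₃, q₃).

(-2.016, -1.24)

∇E = (10p + 6q + 24, 6p + 18q + 24)
(p₁, q₁) = (5, -4) − 0.1·(50, -18) = (0, -2.2)
(p₂, q₂) = (0, -2.2) − 0.1·(10.8, -15.6) = (-1.08, -0.64)
(p₃, q₃) = (-1.08, -0.64) − 0.1·(9.36, 6) = (-2.016, -1.24)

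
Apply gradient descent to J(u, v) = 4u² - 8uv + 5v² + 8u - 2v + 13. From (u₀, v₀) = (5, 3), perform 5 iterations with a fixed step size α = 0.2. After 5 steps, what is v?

∇J = (8u - 8v + 8, -8u + 10v - 2)
Step 1: at (5, 3), ∇J = (24, -12) → (5, 3) − 0.2·(24, -12) = (0.2, 5.4)
Step 2: at (0.2, 5.4), ∇J = (-33.6, 50.4) → (0.2, 5.4) − 0.2·(-33.6, 50.4) = (6.92, -4.68)
Step 3: at (6.92, -4.68), ∇J = (100.8, -104.16) → (6.92, -4.68) − 0.2·(100.8, -104.16) = (-13.24, 16.152)
Step 4: at (-13.24, 16.152), ∇J = (-227.136, 265.44) → (-13.24, 16.152) − 0.2·(-227.136, 265.44) = (32.1872, -36.936)
Step 5: at (32.1872, -36.936), ∇J = (560.9856, -628.8576) → (32.1872, -36.936) − 0.2·(560.9856, -628.8576) = (-80.00992, 88.83552)
v = 88.83552

88.83552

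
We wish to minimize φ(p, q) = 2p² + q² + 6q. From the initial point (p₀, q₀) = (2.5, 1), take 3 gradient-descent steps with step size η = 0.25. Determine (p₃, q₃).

(0, -2.5)

∇φ = (4p, 2q + 6)
Step 1: at (2.5, 1), ∇φ = (10, 8) → (2.5, 1) − 0.25·(10, 8) = (0, -1)
Step 2: at (0, -1), ∇φ = (0, 4) → (0, -1) − 0.25·(0, 4) = (0, -2)
Step 3: at (0, -2), ∇φ = (0, 2) → (0, -2) − 0.25·(0, 2) = (0, -2.5)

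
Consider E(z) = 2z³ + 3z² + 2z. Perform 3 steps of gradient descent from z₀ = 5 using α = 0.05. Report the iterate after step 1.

-4.1

E′(z) = 6z² + 6z + 2
Step 1: E′(5) = 182; z₁ = 5 − 0.05·182 = -4.1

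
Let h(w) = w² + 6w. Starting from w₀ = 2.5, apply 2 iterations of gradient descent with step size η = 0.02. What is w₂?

2.0688

h′(w) = 2w + 6
w₁ = 2.5 − 0.02·11 = 2.28
w₂ = 2.28 − 0.02·10.56 = 2.0688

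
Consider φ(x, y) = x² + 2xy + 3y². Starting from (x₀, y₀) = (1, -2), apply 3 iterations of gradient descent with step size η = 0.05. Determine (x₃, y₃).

(1.142, -0.926)

∇φ = (2x + 2y, 2x + 6y)
(x₁, y₁) = (1, -2) − 0.05·(-2, -10) = (1.1, -1.5)
(x₂, y₂) = (1.1, -1.5) − 0.05·(-0.8, -6.8) = (1.14, -1.16)
(x₃, y₃) = (1.14, -1.16) − 0.05·(-0.04, -4.68) = (1.142, -0.926)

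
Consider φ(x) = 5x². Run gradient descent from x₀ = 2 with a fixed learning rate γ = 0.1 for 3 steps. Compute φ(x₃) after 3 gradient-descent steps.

0

φ′(x) = 10x
Step 1: φ′(2) = 20; x₁ = 2 − 0.1·20 = 0
Step 2: φ′(0) = 0; x₂ = 0 − 0.1·0 = 0
Step 3: φ′(0) = 0; x₃ = 0 − 0.1·0 = 0
φ(0) = 0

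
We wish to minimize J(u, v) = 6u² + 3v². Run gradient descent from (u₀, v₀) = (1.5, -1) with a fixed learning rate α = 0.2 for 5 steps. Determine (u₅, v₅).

∇J = (12u, 6v)
(u₁, v₁) = (1.5, -1) − 0.2·(18, -6) = (-2.1, 0.2)
(u₂, v₂) = (-2.1, 0.2) − 0.2·(-25.2, 1.2) = (2.94, -0.04)
(u₃, v₃) = (2.94, -0.04) − 0.2·(35.28, -0.24) = (-4.116, 0.008)
(u₄, v₄) = (-4.116, 0.008) − 0.2·(-49.392, 0.048) = (5.7624, -0.0016)
(u₅, v₅) = (5.7624, -0.0016) − 0.2·(69.1488, -0.0096) = (-8.06736, 0.00032)

(-8.06736, 0.00032)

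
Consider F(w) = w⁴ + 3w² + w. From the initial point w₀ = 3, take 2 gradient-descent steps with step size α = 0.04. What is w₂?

-0.18097408

F′(w) = 4w³ + 6w + 1
Step 1: F′(3) = 127; w₁ = 3 − 0.04·127 = -2.08
Step 2: F′(-2.08) = -47.475648; w₂ = -2.08 − 0.04·(-47.475648) = -0.18097408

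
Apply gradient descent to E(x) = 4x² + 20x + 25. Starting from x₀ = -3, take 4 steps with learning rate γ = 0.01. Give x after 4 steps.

-2.85819648

E′(x) = 8x + 20
x₁ = -3 − 0.01·(-4) = -2.96
x₂ = -2.96 − 0.01·(-3.68) = -2.9232
x₃ = -2.9232 − 0.01·(-3.3856) = -2.889344
x₄ = -2.889344 − 0.01·(-3.114752) = -2.85819648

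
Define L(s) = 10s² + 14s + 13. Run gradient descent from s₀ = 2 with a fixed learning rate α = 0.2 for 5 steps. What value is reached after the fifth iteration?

-656.8

L′(s) = 20s + 14
s₁ = 2 − 0.2·54 = -8.8
s₂ = -8.8 − 0.2·(-162) = 23.6
s₃ = 23.6 − 0.2·486 = -73.6
s₄ = -73.6 − 0.2·(-1458) = 218
s₅ = 218 − 0.2·4374 = -656.8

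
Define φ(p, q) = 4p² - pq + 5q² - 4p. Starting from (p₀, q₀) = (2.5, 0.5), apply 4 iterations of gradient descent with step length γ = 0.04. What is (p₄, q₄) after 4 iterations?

(0.95977984, 0.1948416)

∇φ = (8p - q - 4, -p + 10q)
Step 1: at (2.5, 0.5), ∇φ = (15.5, 2.5) → (2.5, 0.5) − 0.04·(15.5, 2.5) = (1.88, 0.4)
Step 2: at (1.88, 0.4), ∇φ = (10.64, 2.12) → (1.88, 0.4) − 0.04·(10.64, 2.12) = (1.4544, 0.3152)
Step 3: at (1.4544, 0.3152), ∇φ = (7.32, 1.6976) → (1.4544, 0.3152) − 0.04·(7.32, 1.6976) = (1.1616, 0.247296)
Step 4: at (1.1616, 0.247296), ∇φ = (5.045504, 1.31136) → (1.1616, 0.247296) − 0.04·(5.045504, 1.31136) = (0.95977984, 0.1948416)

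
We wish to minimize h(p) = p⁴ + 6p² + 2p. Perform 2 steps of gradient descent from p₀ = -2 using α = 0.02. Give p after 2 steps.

h′(p) = 4p³ + 12p + 2
Step 1: h′(-2) = -54; p₁ = -2 − 0.02·(-54) = -0.92
Step 2: h′(-0.92) = -12.154752; p₂ = -0.92 − 0.02·(-12.154752) = -0.67690496

-0.67690496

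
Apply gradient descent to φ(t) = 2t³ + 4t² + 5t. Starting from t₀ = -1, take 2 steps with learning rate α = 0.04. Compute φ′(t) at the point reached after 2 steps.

φ′(t) = 6t² + 8t + 5
Step 1: φ′(-1) = 3; t₁ = -1 − 0.04·3 = -1.12
Step 2: φ′(-1.12) = 3.5664; t₂ = -1.12 − 0.04·3.5664 = -1.262656
φ′(t) at (-1.262656) = 4.464553046016

4.464553046016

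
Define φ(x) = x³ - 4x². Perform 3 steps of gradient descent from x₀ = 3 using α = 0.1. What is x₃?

2.6679213

φ′(x) = 3x² - 8x
x₁ = 3 − 0.1·3 = 2.7
x₂ = 2.7 − 0.1·0.27 = 2.673
x₃ = 2.673 − 0.1·0.050787 = 2.6679213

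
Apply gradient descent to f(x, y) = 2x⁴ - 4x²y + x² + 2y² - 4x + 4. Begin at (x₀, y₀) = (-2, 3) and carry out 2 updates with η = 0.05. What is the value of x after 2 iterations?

-1.3392

∇f = (8x³ - 8xy + 2x - 4, -4x² + 4y)
(x₁, y₁) = (-2, 3) − 0.05·(-24, -4) = (-0.8, 3.2)
(x₂, y₂) = (-0.8, 3.2) − 0.05·(10.784, 10.24) = (-1.3392, 2.688)
x = -1.3392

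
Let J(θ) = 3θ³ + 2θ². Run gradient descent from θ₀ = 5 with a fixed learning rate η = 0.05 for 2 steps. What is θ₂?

J′(θ) = 9θ² + 4θ
θ₁ = 5 − 0.05·245 = -7.25
θ₂ = -7.25 − 0.05·444.0625 = -29.453125

-29.453125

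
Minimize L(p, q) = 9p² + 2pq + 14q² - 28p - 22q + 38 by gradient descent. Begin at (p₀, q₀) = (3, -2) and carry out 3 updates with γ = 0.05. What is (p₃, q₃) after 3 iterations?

(1.516, 0.849)

∇L = (18p + 2q - 28, 2p + 28q - 22)
Step 1: at (3, -2), ∇L = (22, -72) → (3, -2) − 0.05·(22, -72) = (1.9, 1.6)
Step 2: at (1.9, 1.6), ∇L = (9.4, 26.6) → (1.9, 1.6) − 0.05·(9.4, 26.6) = (1.43, 0.27)
Step 3: at (1.43, 0.27), ∇L = (-1.72, -11.58) → (1.43, 0.27) − 0.05·(-1.72, -11.58) = (1.516, 0.849)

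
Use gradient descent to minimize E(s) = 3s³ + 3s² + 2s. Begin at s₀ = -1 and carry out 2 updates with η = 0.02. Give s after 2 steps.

-1.2258

E′(s) = 9s² + 6s + 2
s₁ = -1 − 0.02·5 = -1.1
s₂ = -1.1 − 0.02·6.29 = -1.2258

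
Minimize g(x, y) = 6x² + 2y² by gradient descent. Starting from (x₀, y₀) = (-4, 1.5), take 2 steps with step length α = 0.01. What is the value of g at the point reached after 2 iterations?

61.39281408

∇g = (12x, 4y)
(x₁, y₁) = (-4, 1.5) − 0.01·(-48, 6) = (-3.52, 1.44)
(x₂, y₂) = (-3.52, 1.44) − 0.01·(-42.24, 5.76) = (-3.0976, 1.3824)
g(-3.0976, 1.3824) = 61.39281408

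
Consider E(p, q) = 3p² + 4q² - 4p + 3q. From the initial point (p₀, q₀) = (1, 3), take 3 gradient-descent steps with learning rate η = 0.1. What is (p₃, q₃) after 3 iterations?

∇E = (6p - 4, 8q + 3)
(p₁, q₁) = (1, 3) − 0.1·(2, 27) = (0.8, 0.3)
(p₂, q₂) = (0.8, 0.3) − 0.1·(0.8, 5.4) = (0.72, -0.24)
(p₃, q₃) = (0.72, -0.24) − 0.1·(0.32, 1.08) = (0.688, -0.348)

(0.688, -0.348)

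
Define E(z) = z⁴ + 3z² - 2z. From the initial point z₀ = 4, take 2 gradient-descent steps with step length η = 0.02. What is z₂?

E′(z) = 4z³ + 6z - 2
Step 1: E′(4) = 278; z₁ = 4 − 0.02·278 = -1.56
Step 2: E′(-1.56) = -26.545664; z₂ = -1.56 − 0.02·(-26.545664) = -1.02908672

-1.02908672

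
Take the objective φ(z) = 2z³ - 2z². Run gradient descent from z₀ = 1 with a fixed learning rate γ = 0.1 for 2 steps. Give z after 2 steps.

0.736

φ′(z) = 6z² - 4z
Step 1: φ′(1) = 2; z₁ = 1 − 0.1·2 = 0.8
Step 2: φ′(0.8) = 0.64; z₂ = 0.8 − 0.1·0.64 = 0.736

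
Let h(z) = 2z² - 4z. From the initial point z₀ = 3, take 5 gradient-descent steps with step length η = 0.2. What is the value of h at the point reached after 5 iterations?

h′(z) = 4z - 4
z₁ = 3 − 0.2·8 = 1.4
z₂ = 1.4 − 0.2·1.6 = 1.08
z₃ = 1.08 − 0.2·0.32 = 1.016
z₄ = 1.016 − 0.2·0.064 = 1.0032
z₅ = 1.0032 − 0.2·0.0128 = 1.00064
h(1.00064) = -1.9999991808

-1.9999991808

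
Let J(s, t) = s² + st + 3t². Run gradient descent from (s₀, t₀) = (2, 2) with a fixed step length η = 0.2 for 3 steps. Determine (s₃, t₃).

∇J = (2s + t, s + 6t)
Step 1: at (2, 2), ∇J = (6, 14) → (2, 2) − 0.2·(6, 14) = (0.8, -0.8)
Step 2: at (0.8, -0.8), ∇J = (0.8, -4) → (0.8, -0.8) − 0.2·(0.8, -4) = (0.64, 0)
Step 3: at (0.64, 0), ∇J = (1.28, 0.64) → (0.64, 0) − 0.2·(1.28, 0.64) = (0.384, -0.128)

(0.384, -0.128)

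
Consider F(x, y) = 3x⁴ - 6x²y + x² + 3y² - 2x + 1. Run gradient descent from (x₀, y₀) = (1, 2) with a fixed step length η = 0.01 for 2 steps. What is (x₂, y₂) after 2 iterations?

(1.20974464, 1.898864)

∇F = (12x³ - 12xy + 2x - 2, -6x² + 6y)
(x₁, y₁) = (1, 2) − 0.01·(-12, 6) = (1.12, 1.94)
(x₂, y₂) = (1.12, 1.94) − 0.01·(-8.974464, 4.1136) = (1.20974464, 1.898864)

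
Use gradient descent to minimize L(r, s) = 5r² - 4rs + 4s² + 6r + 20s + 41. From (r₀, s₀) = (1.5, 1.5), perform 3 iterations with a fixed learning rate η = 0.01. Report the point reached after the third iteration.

∇L = (10r - 4s + 6, -4r + 8s + 20)
Step 1: at (1.5, 1.5), ∇L = (15, 26) → (1.5, 1.5) − 0.01·(15, 26) = (1.35, 1.24)
Step 2: at (1.35, 1.24), ∇L = (14.54, 24.52) → (1.35, 1.24) − 0.01·(14.54, 24.52) = (1.2046, 0.9948)
Step 3: at (1.2046, 0.9948), ∇L = (14.0668, 23.14) → (1.2046, 0.9948) − 0.01·(14.0668, 23.14) = (1.063932, 0.7634)

(1.063932, 0.7634)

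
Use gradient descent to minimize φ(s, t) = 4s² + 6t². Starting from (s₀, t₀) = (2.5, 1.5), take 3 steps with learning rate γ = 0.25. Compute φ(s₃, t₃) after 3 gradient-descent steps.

∇φ = (8s, 12t)
(s₁, t₁) = (2.5, 1.5) − 0.25·(20, 18) = (-2.5, -3)
(s₂, t₂) = (-2.5, -3) − 0.25·(-20, -36) = (2.5, 6)
(s₃, t₃) = (2.5, 6) − 0.25·(20, 72) = (-2.5, -12)
φ(-2.5, -12) = 889

889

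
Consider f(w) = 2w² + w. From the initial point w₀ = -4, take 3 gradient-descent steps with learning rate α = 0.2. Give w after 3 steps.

f′(w) = 4w + 1
w₁ = -4 − 0.2·(-15) = -1
w₂ = -1 − 0.2·(-3) = -0.4
w₃ = -0.4 − 0.2·(-0.6) = -0.28

-0.28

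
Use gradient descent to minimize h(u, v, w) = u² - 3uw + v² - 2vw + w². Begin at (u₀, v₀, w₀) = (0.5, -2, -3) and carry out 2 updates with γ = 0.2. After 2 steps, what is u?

-2.28

∇h = (2u - 3w, 2v - 2w, -3u - 2v + 2w)
(u₁, v₁, w₁) = (0.5, -2, -3) − 0.2·(10, 2, -3.5) = (-1.5, -2.4, -2.3)
(u₂, v₂, w₂) = (-1.5, -2.4, -2.3) − 0.2·(3.9, -0.2, 4.7) = (-2.28, -2.36, -3.24)
u = -2.28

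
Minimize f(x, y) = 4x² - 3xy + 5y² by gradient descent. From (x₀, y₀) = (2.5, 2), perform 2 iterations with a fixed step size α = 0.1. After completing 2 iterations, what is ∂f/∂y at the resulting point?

∇f = (8x - 3y, -3x + 10y)
Step 1: at (2.5, 2), ∇f = (14, 12.5) → (2.5, 2) − 0.1·(14, 12.5) = (1.1, 0.75)
Step 2: at (1.1, 0.75), ∇f = (6.55, 4.2) → (1.1, 0.75) − 0.1·(6.55, 4.2) = (0.445, 0.33)
∂f/∂y at (0.445, 0.33) = 1.965

1.965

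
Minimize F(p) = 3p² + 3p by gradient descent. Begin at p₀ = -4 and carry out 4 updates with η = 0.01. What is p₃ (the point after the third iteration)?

F′(p) = 6p + 3
p₁ = -4 − 0.01·(-21) = -3.79
p₂ = -3.79 − 0.01·(-19.74) = -3.5926
p₃ = -3.5926 − 0.01·(-18.5556) = -3.407044

-3.407044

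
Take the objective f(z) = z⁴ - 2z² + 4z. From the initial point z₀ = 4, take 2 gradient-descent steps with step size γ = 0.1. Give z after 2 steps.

3366.9056

f′(z) = 4z³ - 4z + 4
z₁ = 4 − 0.1·244 = -20.4
z₂ = -20.4 − 0.1·(-33873.056) = 3366.9056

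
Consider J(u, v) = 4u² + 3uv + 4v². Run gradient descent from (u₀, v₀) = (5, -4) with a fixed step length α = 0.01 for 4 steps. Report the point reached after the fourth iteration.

(3.97898933, -3.35156692)

∇J = (8u + 3v, 3u + 8v)
(u₁, v₁) = (5, -4) − 0.01·(28, -17) = (4.72, -3.83)
(u₂, v₂) = (4.72, -3.83) − 0.01·(26.27, -16.48) = (4.4573, -3.6652)
(u₃, v₃) = (4.4573, -3.6652) − 0.01·(24.6628, -15.9497) = (4.210672, -3.505703)
(u₄, v₄) = (4.210672, -3.505703) − 0.01·(23.168267, -15.413608) = (3.97898933, -3.35156692)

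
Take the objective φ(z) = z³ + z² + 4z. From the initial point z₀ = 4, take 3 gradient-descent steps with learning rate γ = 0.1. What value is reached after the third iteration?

-6.032

φ′(z) = 3z² + 2z + 4
z₁ = 4 − 0.1·60 = -2
z₂ = -2 − 0.1·12 = -3.2
z₃ = -3.2 − 0.1·28.32 = -6.032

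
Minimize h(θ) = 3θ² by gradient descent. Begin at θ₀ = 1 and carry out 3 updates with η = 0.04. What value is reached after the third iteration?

0.438976

h′(θ) = 6θ
Step 1: h′(1) = 6; θ₁ = 1 − 0.04·6 = 0.76
Step 2: h′(0.76) = 4.56; θ₂ = 0.76 − 0.04·4.56 = 0.5776
Step 3: h′(0.5776) = 3.4656; θ₃ = 0.5776 − 0.04·3.4656 = 0.438976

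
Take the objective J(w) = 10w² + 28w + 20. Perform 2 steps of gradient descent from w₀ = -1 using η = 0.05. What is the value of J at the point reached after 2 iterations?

0.4

J′(w) = 20w + 28
w₁ = -1 − 0.05·8 = -1.4
w₂ = -1.4 − 0.05·0 = -1.4
J(-1.4) = 0.4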